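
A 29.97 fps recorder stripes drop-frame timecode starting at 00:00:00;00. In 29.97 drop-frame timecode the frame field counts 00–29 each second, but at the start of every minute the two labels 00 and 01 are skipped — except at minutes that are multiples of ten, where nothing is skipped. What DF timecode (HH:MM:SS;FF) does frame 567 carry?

Ten DF minutes hold 17982 frames, so frame 567 lies in block 0 (frames 0–17981) with 567 frames into that block.
The block's first minute is 1800 frames and the rest 1798 each; 567 frames reaches minute 0, so 0 × 18 + 0 × 2 = 0 labels have been skipped so far.
Adding those back, label number 567 + 0 = 567 at 30 labels/s is 18 s + 27 f = 0 h 0 min 18 s frame 27, i.e. 00:00:18;27.

00:00:18;27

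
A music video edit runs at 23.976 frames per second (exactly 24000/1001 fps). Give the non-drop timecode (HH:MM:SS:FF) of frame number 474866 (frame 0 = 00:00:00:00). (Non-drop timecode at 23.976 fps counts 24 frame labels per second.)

474866 ÷ 24 = 19786 full seconds, remainder 2 frames.
19786 s = 5 h 29 min 46 s.
Timecode: 05:29:46:02.

05:29:46:02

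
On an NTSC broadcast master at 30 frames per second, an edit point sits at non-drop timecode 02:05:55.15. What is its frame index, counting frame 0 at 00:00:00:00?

Total seconds to the label: (2 × 3600 + 5 × 60 + 55) = 7555.
Frame index = 7555 × 30 + 15 = 226665.

frame 226665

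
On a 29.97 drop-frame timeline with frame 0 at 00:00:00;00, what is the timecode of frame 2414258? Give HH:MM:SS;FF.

22:22:35;24

Each 10-minute DF block holds 10 × 60 × 30 − 9 × 2 = 17982 frames. 2414258 ÷ 17982 → 134 full blocks, remainder 4670.
Within the partial block the first minute is 1800 frames and each further minute 1798, so 2 further minute boundaries passed. Total skipped labels = 18 × 134 + 2 × 2 = 2416.
Non-drop label index = 2414258 + 2416 = 2416674; at 30 labels/s that is 22:22:35:24, i.e. DF 22:22:35;24.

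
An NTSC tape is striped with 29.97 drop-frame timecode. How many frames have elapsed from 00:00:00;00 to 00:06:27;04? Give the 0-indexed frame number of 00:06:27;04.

As if non-drop at 30 labels/s: (0 × 3600 + 6 × 60 + 27) × 30 + 4 = 11614.
Minute boundaries passed: 6; those not divisible by 10: 6 − 0 = 6; dropped labels = 2 × 6 = 12.
Actual frame index = 11614 − 12 = 11602.

11602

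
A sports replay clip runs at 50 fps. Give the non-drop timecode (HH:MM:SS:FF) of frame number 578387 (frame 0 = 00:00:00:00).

578387 ÷ 50 = 11567 full seconds, remainder 37 frames.
11567 s = 3 h 12 min 47 s.
Timecode: 03:12:47:37.

03:12:47:37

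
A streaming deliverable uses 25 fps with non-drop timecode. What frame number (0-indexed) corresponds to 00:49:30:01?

74251

Total seconds to the label: (0 × 3600 + 49 × 60 + 30) = 2970.
Frame index = 2970 × 25 + 1 = 74251.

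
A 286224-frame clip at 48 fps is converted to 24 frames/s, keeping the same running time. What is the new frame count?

143112 frames

Frames at target rate = 286224 × (24) / (48) = 143112.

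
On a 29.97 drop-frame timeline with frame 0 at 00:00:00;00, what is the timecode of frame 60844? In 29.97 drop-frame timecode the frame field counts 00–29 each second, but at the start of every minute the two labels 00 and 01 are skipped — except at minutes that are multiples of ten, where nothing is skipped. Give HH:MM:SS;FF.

00:33:50;04

Ten DF minutes hold 17982 frames, so frame 60844 lies in block 3 (frames 53946–71927) with 6898 frames into that block.
The block's first minute is 1800 frames and the rest 1798 each; 6898 frames reaches minute 3, so 3 × 18 + 3 × 2 = 60 labels have been skipped so far.
Adding those back, label number 60844 + 60 = 60904 at 30 labels/s is 2030 s + 4 f = 0 h 33 min 50 s frame 4, i.e. 00:33:50;04.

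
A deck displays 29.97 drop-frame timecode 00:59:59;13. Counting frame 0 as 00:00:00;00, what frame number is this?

Complete 10-minute blocks: 5, each 17982 frames → 89910.
Remaining 9 whole minutes in the current block: 1800 + 8 × 1798 = 16184 frames.
Within the current minute: 59 × 30 + 13 − 2 = 1781 (labels ;00/;01 skipped at this minute). Total = 89910 + 16184 + 1781 = 107875.

107875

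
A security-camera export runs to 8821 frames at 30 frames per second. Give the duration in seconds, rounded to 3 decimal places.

Running time = 8821 × 1/30 = 8821/30 s ≈ 294.033 s.

294.033 seconds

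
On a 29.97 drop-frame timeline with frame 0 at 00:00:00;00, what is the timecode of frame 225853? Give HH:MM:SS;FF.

02:05:35;29

Each 10-minute DF block holds 10 × 60 × 30 − 9 × 2 = 17982 frames. 225853 ÷ 17982 → 12 full blocks, remainder 10069.
Within the partial block the first minute is 1800 frames and each further minute 1798, so 5 further minute boundaries passed. Total skipped labels = 18 × 12 + 2 × 5 = 226.
Non-drop label index = 225853 + 226 = 226079; at 30 labels/s that is 02:05:35:29, i.e. DF 02:05:35;29.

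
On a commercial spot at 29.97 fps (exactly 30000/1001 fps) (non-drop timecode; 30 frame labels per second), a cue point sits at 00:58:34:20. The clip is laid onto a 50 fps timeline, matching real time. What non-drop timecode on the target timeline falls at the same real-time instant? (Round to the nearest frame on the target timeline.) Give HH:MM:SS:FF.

00:58:38:09

Source frame index: (0×3600 + 58×60 + 34) × 30 + 20 = 105440.
Real time: 105440 / (30000/1001) = 1319318/375 s.
Target frame: (1319318/375) × (50) = 2638636/15 ≈ 175909.067 → 175909.
At 50 labels/s: frame 175909 → 00:58:38:09.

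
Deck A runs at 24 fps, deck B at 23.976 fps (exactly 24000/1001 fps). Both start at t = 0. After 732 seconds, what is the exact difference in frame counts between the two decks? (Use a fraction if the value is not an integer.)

A emits 24 × 732 = 17568 frames; B emits 24000/1001 × 732 = 17568000/1001.
Difference = 17568/1001 frames (≈ 17.5504); B is behind A.

17568/1001 frames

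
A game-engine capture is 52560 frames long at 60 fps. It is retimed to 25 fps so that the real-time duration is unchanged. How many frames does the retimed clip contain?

21900 frames

Target frames = source frames × (target rate / source rate) = 52560 × (25)/(60) = 52560 × 5/12 = 21900.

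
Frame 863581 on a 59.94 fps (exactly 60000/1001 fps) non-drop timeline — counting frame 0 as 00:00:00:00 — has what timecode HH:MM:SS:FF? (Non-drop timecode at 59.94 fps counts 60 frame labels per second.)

03:59:53:01

863581 ÷ 60 = 14393 full seconds, remainder 1 frame.
14393 s = 3 h 59 min 53 s.
Timecode: 03:59:53:01.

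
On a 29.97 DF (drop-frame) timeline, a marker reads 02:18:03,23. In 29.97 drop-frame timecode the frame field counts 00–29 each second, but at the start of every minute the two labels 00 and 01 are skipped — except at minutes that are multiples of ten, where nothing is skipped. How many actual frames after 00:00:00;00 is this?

As if non-drop at 30 labels/s: (2 × 3600 + 18 × 60 + 3) × 30 + 23 = 248513.
Minute boundaries passed: 138; those not divisible by 10: 138 − 13 = 125; dropped labels = 2 × 125 = 250.
Actual frame index = 248513 − 250 = 248263.

248263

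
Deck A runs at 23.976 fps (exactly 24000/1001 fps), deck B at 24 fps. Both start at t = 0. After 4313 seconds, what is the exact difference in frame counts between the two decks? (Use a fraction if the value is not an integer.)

A emits 24000/1001 × 4313 = 103512000/1001 frames; B emits 24 × 4313 = 103512.
Difference = 103512/1001 frames (≈ 103.4086); B is ahead of A.

103512/1001 frames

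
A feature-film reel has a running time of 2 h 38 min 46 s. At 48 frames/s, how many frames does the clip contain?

2 h 38 min 46 s = 9526 s.
Frames = 9526 × 48 = 457248.

457248 frames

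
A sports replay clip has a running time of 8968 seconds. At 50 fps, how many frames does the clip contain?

448400 frames

Frames = 8968 × 50 = 448400.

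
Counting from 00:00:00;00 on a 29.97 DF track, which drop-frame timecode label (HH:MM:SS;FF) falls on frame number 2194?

Each 10-minute DF block holds 10 × 60 × 30 − 9 × 2 = 17982 frames. 2194 ÷ 17982 → 0 full blocks, remainder 2194.
Within the partial block the first minute is 1800 frames and each further minute 1798, so 1 further minute boundary passed. Total skipped labels = 18 × 0 + 2 × 1 = 2.
Non-drop label index = 2194 + 2 = 2196; at 30 labels/s that is 00:01:13:06, i.e. DF 00:01:13;06.

00:01:13;06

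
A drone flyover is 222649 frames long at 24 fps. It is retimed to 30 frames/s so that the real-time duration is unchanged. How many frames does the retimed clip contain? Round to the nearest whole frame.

278311 frames

Frames at target rate = 222649 × (30) / (24) = 1113245/4 ≈ 278311.250.
Nearest whole frame: 278311.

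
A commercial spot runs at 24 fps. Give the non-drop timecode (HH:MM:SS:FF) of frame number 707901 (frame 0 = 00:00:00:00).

08:11:35:21

707901 ÷ 24 = 29495 full seconds, remainder 21 frames.
29495 s = 8 h 11 min 35 s.
Timecode: 08:11:35:21.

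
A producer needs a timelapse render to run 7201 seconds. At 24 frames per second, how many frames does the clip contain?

172824 frames

Frames = 7201 × 24 = 172824.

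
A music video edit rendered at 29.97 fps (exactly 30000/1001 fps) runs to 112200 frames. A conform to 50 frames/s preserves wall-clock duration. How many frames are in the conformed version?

Target frames = source frames × (target rate / source rate) = 112200 × (50)/(30000/1001) = 112200 × 1001/600 = 187187.

187187 frames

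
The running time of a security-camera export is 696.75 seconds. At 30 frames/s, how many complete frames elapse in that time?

20902 frames

Frames = 696.75 × 30 = 41805/2 ≈ 20902.5000.
Complete frames: 20902.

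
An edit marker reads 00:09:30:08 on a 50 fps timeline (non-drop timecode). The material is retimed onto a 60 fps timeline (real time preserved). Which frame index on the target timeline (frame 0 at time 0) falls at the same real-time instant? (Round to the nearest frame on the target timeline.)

frame 34210

Source frame index: (0×3600 + 9×60 + 30) × 50 + 8 = 28508.
Real time: 28508 / (50) = 14254/25 s.
Target frame: (14254/25) × (60) = 171048/5 ≈ 34209.600 → 34210.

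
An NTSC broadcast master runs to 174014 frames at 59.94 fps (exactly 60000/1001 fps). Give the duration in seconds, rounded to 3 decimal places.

2903.134 seconds

Running time = 174014 × 1001/60000 = 87094007/30000 s ≈ 2903.134 s.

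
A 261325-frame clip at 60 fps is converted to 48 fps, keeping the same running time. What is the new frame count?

Target frames = source frames × (target rate / source rate) = 261325 × (48)/(60) = 261325 × 4/5 = 209060.

209060 frames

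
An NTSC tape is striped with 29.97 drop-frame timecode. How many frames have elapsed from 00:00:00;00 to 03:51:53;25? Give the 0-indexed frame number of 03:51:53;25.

Complete 10-minute blocks: 23, each 17982 frames → 413586.
Remaining 1 whole minute in the current block: 1800 + 0 × 1798 = 1800 frames.
Within the current minute: 53 × 30 + 25 − 2 = 1613 (labels ;00/;01 skipped at this minute). Total = 413586 + 1800 + 1613 = 416999.

416999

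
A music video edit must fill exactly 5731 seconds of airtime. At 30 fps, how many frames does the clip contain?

171930 frames

Frames = 5731 × 30 = 171930.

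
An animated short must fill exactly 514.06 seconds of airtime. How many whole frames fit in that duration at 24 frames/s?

Frames = 514.06 × 24 = 308436/25 ≈ 12337.4400.
Complete frames: 12337.

12337 frames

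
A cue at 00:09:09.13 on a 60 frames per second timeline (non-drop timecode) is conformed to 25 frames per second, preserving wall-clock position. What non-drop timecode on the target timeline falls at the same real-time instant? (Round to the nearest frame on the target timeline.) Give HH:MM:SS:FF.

Source frame index: (0×3600 + 9×60 + 9) × 60 + 13 = 32953.
Real time: 32953 / (60) = 32953/60 s.
Target frame: (32953/60) × (25) = 164765/12 ≈ 13730.417 → 13730.
At 25 labels/s: frame 13730 → 00:09:09:05.

00:09:09:05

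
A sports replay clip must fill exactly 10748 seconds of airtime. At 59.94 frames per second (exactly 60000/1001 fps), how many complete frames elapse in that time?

644235 frames

Frames = 10748 × 60000/1001 = 644880000/1001 ≈ 644235.7642.
Complete frames: 644235.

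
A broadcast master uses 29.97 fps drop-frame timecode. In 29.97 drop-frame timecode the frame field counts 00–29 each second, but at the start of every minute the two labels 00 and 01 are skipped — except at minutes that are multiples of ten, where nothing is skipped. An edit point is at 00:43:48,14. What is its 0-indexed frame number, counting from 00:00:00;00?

As if non-drop at 30 labels/s: (0 × 3600 + 43 × 60 + 48) × 30 + 14 = 78854.
Minute boundaries passed: 43; those not divisible by 10: 43 − 4 = 39; dropped labels = 2 × 39 = 78.
Actual frame index = 78854 − 78 = 78776.

78776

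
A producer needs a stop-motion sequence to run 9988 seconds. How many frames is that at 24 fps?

Frames = 9988 × 24 = 239712.

239712 frames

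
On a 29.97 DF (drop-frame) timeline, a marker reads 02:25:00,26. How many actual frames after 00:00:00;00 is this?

As if non-drop at 30 labels/s: (2 × 3600 + 25 × 60 + 0) × 30 + 26 = 261026.
Minute boundaries passed: 145; those not divisible by 10: 145 − 14 = 131; dropped labels = 2 × 131 = 262.
Actual frame index = 261026 − 262 = 260764.

260764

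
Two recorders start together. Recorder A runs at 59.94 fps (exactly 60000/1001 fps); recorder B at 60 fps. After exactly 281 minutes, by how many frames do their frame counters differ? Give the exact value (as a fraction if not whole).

281 min = 16860 s.
A emits 60000/1001 × 16860 = 1011600000/1001 frames; B emits 60 × 16860 = 1011600.
Difference = 1011600/1001 frames (≈ 1010.5894); B is ahead of A.

1011600/1001 frames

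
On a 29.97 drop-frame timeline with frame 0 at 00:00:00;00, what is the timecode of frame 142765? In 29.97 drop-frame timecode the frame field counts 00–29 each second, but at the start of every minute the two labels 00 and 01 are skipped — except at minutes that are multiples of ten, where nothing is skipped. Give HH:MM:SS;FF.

Ten DF minutes hold 17982 frames, so frame 142765 lies in block 7 (frames 125874–143855) with 16891 frames into that block.
The block's first minute is 1800 frames and the rest 1798 each; 16891 frames reaches minute 9, so 7 × 18 + 9 × 2 = 144 labels have been skipped so far.
Adding those back, label number 142765 + 144 = 142909 at 30 labels/s is 4763 s + 19 f = 1 h 19 min 23 s frame 19, i.e. 01:19:23;19.

01:19:23;19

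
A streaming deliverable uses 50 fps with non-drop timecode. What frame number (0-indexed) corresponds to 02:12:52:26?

Total seconds to the label: (2 × 3600 + 12 × 60 + 52) = 7972.
Frame index = 7972 × 50 + 26 = 398626.

398626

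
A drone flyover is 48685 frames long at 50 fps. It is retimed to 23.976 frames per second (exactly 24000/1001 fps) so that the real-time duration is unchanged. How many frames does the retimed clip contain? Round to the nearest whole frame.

23345 frames

Frames at target rate = 48685 × (24000/1001) / (50) = 256800/11 ≈ 23345.455.
Nearest whole frame: 23345.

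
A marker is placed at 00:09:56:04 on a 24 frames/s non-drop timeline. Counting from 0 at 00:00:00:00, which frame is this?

14308

Total seconds to the label: (0 × 3600 + 9 × 60 + 56) = 596.
Frame index = 596 × 24 + 4 = 14308.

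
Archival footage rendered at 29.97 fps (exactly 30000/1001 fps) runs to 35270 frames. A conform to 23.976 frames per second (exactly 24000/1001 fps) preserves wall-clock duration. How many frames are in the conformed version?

28216 frames

Target frames = source frames × (target rate / source rate) = 35270 × (24000/1001)/(30000/1001) = 35270 × 4/5 = 28216.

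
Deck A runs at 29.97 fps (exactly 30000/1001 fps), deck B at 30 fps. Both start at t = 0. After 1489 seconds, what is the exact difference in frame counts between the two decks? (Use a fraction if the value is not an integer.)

44670/1001 frames

A emits 30000/1001 × 1489 = 44670000/1001 frames; B emits 30 × 1489 = 44670.
Difference = 44670/1001 frames (≈ 44.6254); B is ahead of A.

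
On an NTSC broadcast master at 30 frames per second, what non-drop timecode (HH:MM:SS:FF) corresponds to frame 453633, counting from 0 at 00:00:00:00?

04:12:01:03

453633 ÷ 30 = 15121 full seconds, remainder 3 frames.
15121 s = 4 h 12 min 1 s.
Timecode: 04:12:01:03.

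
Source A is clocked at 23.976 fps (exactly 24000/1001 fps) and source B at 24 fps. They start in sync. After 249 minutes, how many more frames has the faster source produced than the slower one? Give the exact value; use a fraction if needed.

358560/1001 frames

249 min = 14940 s.
A emits 24000/1001 × 14940 = 358560000/1001 frames; B emits 24 × 14940 = 358560.
Difference = 358560/1001 frames (≈ 358.2018); B is ahead of A.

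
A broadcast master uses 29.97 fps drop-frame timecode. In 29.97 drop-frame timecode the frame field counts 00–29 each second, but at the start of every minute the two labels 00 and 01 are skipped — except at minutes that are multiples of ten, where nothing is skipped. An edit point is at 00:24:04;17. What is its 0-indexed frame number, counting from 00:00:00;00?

Complete 10-minute blocks: 2, each 17982 frames → 35964.
Remaining 4 whole minutes in the current block: 1800 + 3 × 1798 = 7194 frames.
Within the current minute: 4 × 30 + 17 − 2 = 135 (labels ;00/;01 skipped at this minute). Total = 35964 + 7194 + 135 = 43293.

43293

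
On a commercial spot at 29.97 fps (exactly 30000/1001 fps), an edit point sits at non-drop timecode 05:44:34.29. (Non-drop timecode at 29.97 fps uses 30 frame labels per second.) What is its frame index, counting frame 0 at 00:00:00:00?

frame 620249

Total seconds to the label: (5 × 3600 + 44 × 60 + 34) = 20674.
Frame index = 20674 × 30 + 29 = 620249.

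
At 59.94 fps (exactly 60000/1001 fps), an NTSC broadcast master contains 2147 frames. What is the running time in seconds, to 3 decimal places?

35.819 seconds

Running time = 2147 × 1001/60000 = 2149147/60000 s ≈ 35.819 s.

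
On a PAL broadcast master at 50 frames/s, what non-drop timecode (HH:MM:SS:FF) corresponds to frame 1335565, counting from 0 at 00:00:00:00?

07:25:11:15

1335565 ÷ 50 = 26711 full seconds, remainder 15 frames.
26711 s = 7 h 25 min 11 s.
Timecode: 07:25:11:15.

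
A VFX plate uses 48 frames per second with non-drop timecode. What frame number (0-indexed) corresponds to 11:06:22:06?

1919142

Total seconds to the label: (11 × 3600 + 6 × 60 + 22) = 39982.
Frame index = 39982 × 48 + 6 = 1919142.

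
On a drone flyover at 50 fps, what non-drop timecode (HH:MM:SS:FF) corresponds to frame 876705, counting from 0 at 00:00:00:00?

876705 ÷ 50 = 17534 full seconds, remainder 5 frames.
17534 s = 4 h 52 min 14 s.
Timecode: 04:52:14:05.

04:52:14:05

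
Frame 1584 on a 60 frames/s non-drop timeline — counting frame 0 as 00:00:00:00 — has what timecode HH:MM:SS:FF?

00:00:26:24

1584 ÷ 60 = 26 full seconds, remainder 24 frames.
26 s = 0 h 0 min 26 s.
Timecode: 00:00:26:24.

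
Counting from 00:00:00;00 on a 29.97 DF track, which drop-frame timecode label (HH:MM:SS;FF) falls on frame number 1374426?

Each 10-minute DF block holds 10 × 60 × 30 − 9 × 2 = 17982 frames. 1374426 ÷ 17982 → 76 full blocks, remainder 7794.
Within the partial block the first minute is 1800 frames and each further minute 1798, so 4 further minute boundaries passed. Total skipped labels = 18 × 76 + 2 × 4 = 1376.
Non-drop label index = 1374426 + 1376 = 1375802; at 30 labels/s that is 12:44:20:02, i.e. DF 12:44:20;02.

12:44:20;02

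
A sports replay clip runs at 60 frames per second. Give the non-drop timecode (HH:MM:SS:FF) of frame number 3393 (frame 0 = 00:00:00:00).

3393 ÷ 60 = 56 full seconds, remainder 33 frames.
56 s = 0 h 0 min 56 s.
Timecode: 00:00:56:33.

00:00:56:33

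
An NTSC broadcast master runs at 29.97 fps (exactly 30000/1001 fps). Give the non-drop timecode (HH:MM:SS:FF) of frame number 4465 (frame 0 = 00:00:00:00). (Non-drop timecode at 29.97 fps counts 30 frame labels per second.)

4465 ÷ 30 = 148 full seconds, remainder 25 frames.
148 s = 0 h 2 min 28 s.
Timecode: 00:02:28:25.

00:02:28:25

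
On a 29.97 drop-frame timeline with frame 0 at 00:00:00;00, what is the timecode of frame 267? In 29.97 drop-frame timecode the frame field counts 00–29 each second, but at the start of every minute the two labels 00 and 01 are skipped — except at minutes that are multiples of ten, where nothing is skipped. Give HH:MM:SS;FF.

00:00:08;27

Each 10-minute DF block holds 10 × 60 × 30 − 9 × 2 = 17982 frames. 267 ÷ 17982 → 0 full blocks, remainder 267.
Within the partial block the first minute is 1800 frames and each further minute 1798, so 0 further minute boundaries passed. Total skipped labels = 18 × 0 + 2 × 0 = 0.
Non-drop label index = 267 + 0 = 267; at 30 labels/s that is 00:00:08:27, i.e. DF 00:00:08;27.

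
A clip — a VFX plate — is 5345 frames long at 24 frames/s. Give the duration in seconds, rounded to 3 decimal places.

Running time = 5345 × 1/24 = 5345/24 s ≈ 222.708 s.

222.708 seconds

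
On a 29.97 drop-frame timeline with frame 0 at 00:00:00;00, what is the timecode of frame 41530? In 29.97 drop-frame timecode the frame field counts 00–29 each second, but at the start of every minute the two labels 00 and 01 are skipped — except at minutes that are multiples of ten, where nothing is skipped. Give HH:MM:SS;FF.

00:23:05;22

Each 10-minute DF block holds 10 × 60 × 30 − 9 × 2 = 17982 frames. 41530 ÷ 17982 → 2 full blocks, remainder 5566.
Within the partial block the first minute is 1800 frames and each further minute 1798, so 3 further minute boundaries passed. Total skipped labels = 18 × 2 + 2 × 3 = 42.
Non-drop label index = 41530 + 42 = 41572; at 30 labels/s that is 00:23:05:22, i.e. DF 00:23:05;22.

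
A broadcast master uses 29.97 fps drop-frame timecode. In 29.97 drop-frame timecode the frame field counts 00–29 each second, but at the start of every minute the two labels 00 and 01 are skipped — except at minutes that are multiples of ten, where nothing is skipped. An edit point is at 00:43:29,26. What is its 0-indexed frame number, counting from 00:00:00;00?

As if non-drop at 30 labels/s: (0 × 3600 + 43 × 60 + 29) × 30 + 26 = 78296.
Minute boundaries passed: 43; those not divisible by 10: 43 − 4 = 39; dropped labels = 2 × 39 = 78.
Actual frame index = 78296 − 78 = 78218.

78218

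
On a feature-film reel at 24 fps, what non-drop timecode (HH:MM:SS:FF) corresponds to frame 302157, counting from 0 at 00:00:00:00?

302157 ÷ 24 = 12589 full seconds, remainder 21 frames.
12589 s = 3 h 29 min 49 s.
Timecode: 03:29:49:21.

03:29:49:21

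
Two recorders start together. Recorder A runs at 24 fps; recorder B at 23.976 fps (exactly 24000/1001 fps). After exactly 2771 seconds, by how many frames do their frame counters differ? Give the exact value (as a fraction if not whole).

66504/1001 frames

A emits 24 × 2771 = 66504 frames; B emits 24000/1001 × 2771 = 66504000/1001.
Difference = 66504/1001 frames (≈ 66.4376); B is behind A.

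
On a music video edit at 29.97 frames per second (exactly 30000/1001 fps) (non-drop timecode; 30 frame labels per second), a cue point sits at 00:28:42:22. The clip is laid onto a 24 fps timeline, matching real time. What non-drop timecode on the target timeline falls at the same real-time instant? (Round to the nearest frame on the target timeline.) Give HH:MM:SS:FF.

Source frame index: (0×3600 + 28×60 + 42) × 30 + 22 = 51682.
Real time: 51682 / (30000/1001) = 25866841/15000 s.
Target frame: (25866841/15000) × (24) = 25866841/625 ≈ 41386.946 → 41387.
At 24 labels/s: frame 41387 → 00:28:44:11.

00:28:44:11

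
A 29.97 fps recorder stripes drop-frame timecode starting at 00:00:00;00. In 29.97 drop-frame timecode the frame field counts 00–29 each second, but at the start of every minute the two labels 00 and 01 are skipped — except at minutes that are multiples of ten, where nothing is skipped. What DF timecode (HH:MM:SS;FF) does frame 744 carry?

Ten DF minutes hold 17982 frames, so frame 744 lies in block 0 (frames 0–17981) with 744 frames into that block.
The block's first minute is 1800 frames and the rest 1798 each; 744 frames reaches minute 0, so 0 × 18 + 0 × 2 = 0 labels have been skipped so far.
Adding those back, label number 744 + 0 = 744 at 30 labels/s is 24 s + 24 f = 0 h 0 min 24 s frame 24, i.e. 00:00:24;24.

00:00:24;24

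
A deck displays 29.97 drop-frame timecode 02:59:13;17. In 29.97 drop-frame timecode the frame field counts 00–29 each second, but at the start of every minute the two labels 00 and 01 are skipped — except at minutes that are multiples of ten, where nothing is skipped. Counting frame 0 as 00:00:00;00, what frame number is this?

322283

As if non-drop at 30 labels/s: (2 × 3600 + 59 × 60 + 13) × 30 + 17 = 322607.
Minute boundaries passed: 179; those not divisible by 10: 179 − 17 = 162; dropped labels = 2 × 162 = 324.
Actual frame index = 322607 − 324 = 322283.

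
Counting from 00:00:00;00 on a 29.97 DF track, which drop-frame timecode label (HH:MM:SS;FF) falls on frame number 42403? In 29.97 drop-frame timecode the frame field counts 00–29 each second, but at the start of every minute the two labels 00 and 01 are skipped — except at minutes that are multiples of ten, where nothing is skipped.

Each 10-minute DF block holds 10 × 60 × 30 − 9 × 2 = 17982 frames. 42403 ÷ 17982 → 2 full blocks, remainder 6439.
Within the partial block the first minute is 1800 frames and each further minute 1798, so 3 further minute boundaries passed. Total skipped labels = 18 × 2 + 2 × 3 = 42.
Non-drop label index = 42403 + 42 = 42445; at 30 labels/s that is 00:23:34:25, i.e. DF 00:23:34;25.

00:23:34;25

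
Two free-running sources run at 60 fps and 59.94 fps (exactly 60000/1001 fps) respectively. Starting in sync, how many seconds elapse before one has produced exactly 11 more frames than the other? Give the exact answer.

The gap grows by |60000/1001 − 60| = 60/1001 frames per second.
Time for a 11-frame gap: 11 ÷ (60/1001) = 11011/60 s.

11011/60 seconds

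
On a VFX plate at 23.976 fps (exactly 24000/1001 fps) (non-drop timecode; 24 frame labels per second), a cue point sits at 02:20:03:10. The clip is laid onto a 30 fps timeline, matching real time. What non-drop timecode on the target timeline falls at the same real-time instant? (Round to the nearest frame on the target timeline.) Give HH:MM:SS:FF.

02:20:11:25

Source frame index: (2×3600 + 20×60 + 3) × 24 + 10 = 201682.
Real time: 201682 / (24000/1001) = 100941841/12000 s.
Target frame: (100941841/12000) × (30) = 100941841/400 ≈ 252354.603 → 252355.
At 30 labels/s: frame 252355 → 02:20:11:25.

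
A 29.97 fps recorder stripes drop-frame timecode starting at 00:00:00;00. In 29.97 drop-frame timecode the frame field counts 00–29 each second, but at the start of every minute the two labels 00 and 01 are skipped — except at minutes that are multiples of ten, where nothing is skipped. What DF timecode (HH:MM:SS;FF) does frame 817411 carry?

07:34:34;09

Ten DF minutes hold 17982 frames, so frame 817411 lies in block 45 (frames 809190–827171) with 8221 frames into that block.
The block's first minute is 1800 frames and the rest 1798 each; 8221 frames reaches minute 4, so 45 × 18 + 4 × 2 = 818 labels have been skipped so far.
Adding those back, label number 817411 + 818 = 818229 at 30 labels/s is 27274 s + 9 f = 7 h 34 min 34 s frame 9, i.e. 07:34:34;09.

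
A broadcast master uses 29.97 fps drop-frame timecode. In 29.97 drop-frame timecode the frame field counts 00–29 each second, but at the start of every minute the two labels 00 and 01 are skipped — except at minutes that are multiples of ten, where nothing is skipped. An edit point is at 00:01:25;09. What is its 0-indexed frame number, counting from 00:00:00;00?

Complete 10-minute blocks: 0, each 17982 frames → 0.
Remaining 1 whole minute in the current block: 1800 + 0 × 1798 = 1800 frames.
Within the current minute: 25 × 30 + 9 − 2 = 757 (labels ;00/;01 skipped at this minute). Total = 0 + 1800 + 757 = 2557.

2557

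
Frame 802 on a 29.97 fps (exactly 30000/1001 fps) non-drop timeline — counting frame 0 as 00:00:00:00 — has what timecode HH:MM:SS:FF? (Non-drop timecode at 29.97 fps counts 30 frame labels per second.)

802 ÷ 30 = 26 full seconds, remainder 22 frames.
26 s = 0 h 0 min 26 s.
Timecode: 00:00:26:22.

00:00:26:22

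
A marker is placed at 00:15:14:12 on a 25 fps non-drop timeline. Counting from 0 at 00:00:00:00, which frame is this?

frame 22862

Total seconds to the label: (0 × 3600 + 15 × 60 + 14) = 914.
Frame index = 914 × 25 + 12 = 22862.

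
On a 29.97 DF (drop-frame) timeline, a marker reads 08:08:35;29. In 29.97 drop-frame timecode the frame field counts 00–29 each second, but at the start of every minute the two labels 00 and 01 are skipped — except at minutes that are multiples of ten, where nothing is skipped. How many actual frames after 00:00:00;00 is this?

Complete 10-minute blocks: 48, each 17982 frames → 863136.
Remaining 8 whole minutes in the current block: 1800 + 7 × 1798 = 14386 frames.
Within the current minute: 35 × 30 + 29 − 2 = 1077 (labels ;00/;01 skipped at this minute). Total = 863136 + 14386 + 1077 = 878599.

878599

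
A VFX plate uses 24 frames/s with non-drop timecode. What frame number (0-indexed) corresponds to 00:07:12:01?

frame 10369

Total seconds to the label: (0 × 3600 + 7 × 60 + 12) = 432.
Frame index = 432 × 24 + 1 = 10369.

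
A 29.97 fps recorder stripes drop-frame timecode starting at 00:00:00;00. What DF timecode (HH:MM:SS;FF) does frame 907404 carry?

08:24:37;02

Each 10-minute DF block holds 10 × 60 × 30 − 9 × 2 = 17982 frames. 907404 ÷ 17982 → 50 full blocks, remainder 8304.
Within the partial block the first minute is 1800 frames and each further minute 1798, so 4 further minute boundaries passed. Total skipped labels = 18 × 50 + 2 × 4 = 908.
Non-drop label index = 907404 + 908 = 908312; at 30 labels/s that is 08:24:37:02, i.e. DF 08:24:37;02.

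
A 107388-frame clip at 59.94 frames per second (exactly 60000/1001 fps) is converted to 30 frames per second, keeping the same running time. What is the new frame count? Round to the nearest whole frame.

53748 frames

Frames at target rate = 107388 × (30) / (60000/1001) = 26873847/500 ≈ 53747.694.
Nearest whole frame: 53748.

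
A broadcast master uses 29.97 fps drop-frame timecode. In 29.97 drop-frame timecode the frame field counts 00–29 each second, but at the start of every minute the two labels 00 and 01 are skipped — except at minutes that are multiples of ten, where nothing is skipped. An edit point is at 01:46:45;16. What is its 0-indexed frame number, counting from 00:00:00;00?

191974

As if non-drop at 30 labels/s: (1 × 3600 + 46 × 60 + 45) × 30 + 16 = 192166.
Minute boundaries passed: 106; those not divisible by 10: 106 − 10 = 96; dropped labels = 2 × 96 = 192.
Actual frame index = 192166 − 192 = 191974.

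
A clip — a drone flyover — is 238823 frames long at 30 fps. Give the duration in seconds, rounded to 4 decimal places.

7960.7667 seconds

Running time = 238823 × 1/30 = 238823/30 s ≈ 7960.7667 s.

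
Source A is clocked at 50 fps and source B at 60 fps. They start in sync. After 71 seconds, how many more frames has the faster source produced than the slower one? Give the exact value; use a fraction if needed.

710 frames

A emits 50 × 71 = 3550 frames; B emits 60 × 71 = 4260.
Difference = 710 frames; B is ahead of A.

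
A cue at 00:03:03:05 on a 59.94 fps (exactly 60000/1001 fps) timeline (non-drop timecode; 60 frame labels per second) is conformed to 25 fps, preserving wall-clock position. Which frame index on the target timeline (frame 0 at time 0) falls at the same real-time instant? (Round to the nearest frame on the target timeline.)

Source frame index: (0×3600 + 3×60 + 3) × 60 + 5 = 10985.
Real time: 10985 / (60000/1001) = 2199197/12000 s.
Target frame: (2199197/12000) × (25) = 2199197/480 ≈ 4581.660 → 4582.

frame 4582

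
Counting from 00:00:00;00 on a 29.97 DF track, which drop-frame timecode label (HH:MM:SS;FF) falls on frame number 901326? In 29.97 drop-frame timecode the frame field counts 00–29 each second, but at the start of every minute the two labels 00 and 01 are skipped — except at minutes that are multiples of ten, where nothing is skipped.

Each 10-minute DF block holds 10 × 60 × 30 − 9 × 2 = 17982 frames. 901326 ÷ 17982 → 50 full blocks, remainder 2226.
Within the partial block the first minute is 1800 frames and each further minute 1798, so 1 further minute boundary passed. Total skipped labels = 18 × 50 + 2 × 1 = 902.
Non-drop label index = 901326 + 902 = 902228; at 30 labels/s that is 08:21:14:08, i.e. DF 08:21:14;08.

08:21:14;08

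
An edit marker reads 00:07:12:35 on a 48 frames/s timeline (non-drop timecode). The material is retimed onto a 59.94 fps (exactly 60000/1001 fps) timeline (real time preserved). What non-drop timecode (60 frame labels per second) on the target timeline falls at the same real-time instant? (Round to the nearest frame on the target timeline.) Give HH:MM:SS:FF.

00:07:12:18

Source frame index: (0×3600 + 7×60 + 12) × 48 + 35 = 20771.
Real time: 20771 / (48) = 20771/48 s.
Target frame: (20771/48) × (60000/1001) = 25963750/1001 ≈ 25937.812 → 25938.
At 60 labels/s: frame 25938 → 00:07:12:18.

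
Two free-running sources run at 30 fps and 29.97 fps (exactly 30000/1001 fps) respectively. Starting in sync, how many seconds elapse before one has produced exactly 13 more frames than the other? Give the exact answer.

The gap grows by |30000/1001 − 30| = 30/1001 frames per second.
Time for a 13-frame gap: 13 ÷ (30/1001) = 13013/30 s.

13013/30 seconds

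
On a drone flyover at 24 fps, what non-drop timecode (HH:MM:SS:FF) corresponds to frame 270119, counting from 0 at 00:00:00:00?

03:07:34:23

270119 ÷ 24 = 11254 full seconds, remainder 23 frames.
11254 s = 3 h 7 min 34 s.
Timecode: 03:07:34:23.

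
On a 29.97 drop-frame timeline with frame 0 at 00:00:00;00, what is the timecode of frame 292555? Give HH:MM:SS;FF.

02:42:41;17

Ten DF minutes hold 17982 frames, so frame 292555 lies in block 16 (frames 287712–305693) with 4843 frames into that block.
The block's first minute is 1800 frames and the rest 1798 each; 4843 frames reaches minute 2, so 16 × 18 + 2 × 2 = 292 labels have been skipped so far.
Adding those back, label number 292555 + 292 = 292847 at 30 labels/s is 9761 s + 17 f = 2 h 42 min 41 s frame 17, i.e. 02:42:41;17.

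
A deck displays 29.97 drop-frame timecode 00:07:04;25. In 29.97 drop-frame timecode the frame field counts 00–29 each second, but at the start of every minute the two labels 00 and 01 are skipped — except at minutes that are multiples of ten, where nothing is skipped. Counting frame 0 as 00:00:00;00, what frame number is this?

Complete 10-minute blocks: 0, each 17982 frames → 0.
Remaining 7 whole minutes in the current block: 1800 + 6 × 1798 = 12588 frames.
Within the current minute: 4 × 30 + 25 − 2 = 143 (labels ;00/;01 skipped at this minute). Total = 0 + 12588 + 143 = 12731.

12731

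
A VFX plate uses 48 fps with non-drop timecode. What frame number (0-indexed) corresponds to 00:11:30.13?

33133

Total seconds to the label: (0 × 3600 + 11 × 60 + 30) = 690.
Frame index = 690 × 48 + 13 = 33133.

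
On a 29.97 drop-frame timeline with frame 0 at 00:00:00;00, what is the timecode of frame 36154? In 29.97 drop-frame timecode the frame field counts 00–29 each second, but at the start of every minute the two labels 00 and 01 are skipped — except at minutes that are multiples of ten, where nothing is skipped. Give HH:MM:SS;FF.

00:20:06;10

Ten DF minutes hold 17982 frames, so frame 36154 lies in block 2 (frames 35964–53945) with 190 frames into that block.
The block's first minute is 1800 frames and the rest 1798 each; 190 frames reaches minute 0, so 2 × 18 + 0 × 2 = 36 labels have been skipped so far.
Adding those back, label number 36154 + 36 = 36190 at 30 labels/s is 1206 s + 10 f = 0 h 20 min 6 s frame 10, i.e. 00:20:06;10.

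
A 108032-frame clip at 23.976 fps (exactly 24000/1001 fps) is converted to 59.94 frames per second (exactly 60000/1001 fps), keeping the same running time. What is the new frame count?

270080 frames

Target frames = source frames × (target rate / source rate) = 108032 × (60000/1001)/(24000/1001) = 108032 × 5/2 = 270080.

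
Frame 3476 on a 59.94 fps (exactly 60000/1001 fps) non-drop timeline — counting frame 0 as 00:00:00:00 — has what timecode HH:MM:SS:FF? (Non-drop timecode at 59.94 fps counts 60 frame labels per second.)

3476 ÷ 60 = 57 full seconds, remainder 56 frames.
57 s = 0 h 0 min 57 s.
Timecode: 00:00:57:56.

00:00:57:56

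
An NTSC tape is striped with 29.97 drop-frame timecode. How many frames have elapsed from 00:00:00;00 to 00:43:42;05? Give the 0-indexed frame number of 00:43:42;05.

Complete 10-minute blocks: 4, each 17982 frames → 71928.
Remaining 3 whole minutes in the current block: 1800 + 2 × 1798 = 5396 frames.
Within the current minute: 42 × 30 + 5 − 2 = 1263 (labels ;00/;01 skipped at this minute). Total = 71928 + 5396 + 1263 = 78587.

78587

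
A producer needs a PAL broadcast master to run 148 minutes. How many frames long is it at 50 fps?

148 min = 8880 s.
Frames = 8880 × 50 = 444000.

444000 frames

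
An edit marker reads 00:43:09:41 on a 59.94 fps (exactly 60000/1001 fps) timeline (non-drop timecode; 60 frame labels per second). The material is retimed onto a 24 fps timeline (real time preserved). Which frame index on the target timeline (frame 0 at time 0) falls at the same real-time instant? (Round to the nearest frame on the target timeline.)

frame 62215

Source frame index: (0×3600 + 43×60 + 9) × 60 + 41 = 155381.
Real time: 155381 / (60000/1001) = 155536381/60000 s.
Target frame: (155536381/60000) × (24) = 155536381/2500 ≈ 62214.552 → 62215.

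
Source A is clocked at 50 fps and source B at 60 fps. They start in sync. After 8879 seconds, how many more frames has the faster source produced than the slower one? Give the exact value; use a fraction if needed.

A emits 50 × 8879 = 443950 frames; B emits 60 × 8879 = 532740.
Difference = 88790 frames; B is ahead of A.

88790 frames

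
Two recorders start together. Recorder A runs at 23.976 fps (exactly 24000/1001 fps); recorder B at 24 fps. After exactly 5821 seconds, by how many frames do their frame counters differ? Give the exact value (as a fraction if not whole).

139704/1001 frames

A emits 24000/1001 × 5821 = 139704000/1001 frames; B emits 24 × 5821 = 139704.
Difference = 139704/1001 frames (≈ 139.5644); B is ahead of A.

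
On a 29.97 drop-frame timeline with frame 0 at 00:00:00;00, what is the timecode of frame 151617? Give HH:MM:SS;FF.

01:24:18;29

Ten DF minutes hold 17982 frames, so frame 151617 lies in block 8 (frames 143856–161837) with 7761 frames into that block.
The block's first minute is 1800 frames and the rest 1798 each; 7761 frames reaches minute 4, so 8 × 18 + 4 × 2 = 152 labels have been skipped so far.
Adding those back, label number 151617 + 152 = 151769 at 30 labels/s is 5058 s + 29 f = 1 h 24 min 18 s frame 29, i.e. 01:24:18;29.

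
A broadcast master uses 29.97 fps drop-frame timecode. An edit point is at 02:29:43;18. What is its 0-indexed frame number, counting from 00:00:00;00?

269238

Complete 10-minute blocks: 14, each 17982 frames → 251748.
Remaining 9 whole minutes in the current block: 1800 + 8 × 1798 = 16184 frames.
Within the current minute: 43 × 30 + 18 − 2 = 1306 (labels ;00/;01 skipped at this minute). Total = 251748 + 16184 + 1306 = 269238.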